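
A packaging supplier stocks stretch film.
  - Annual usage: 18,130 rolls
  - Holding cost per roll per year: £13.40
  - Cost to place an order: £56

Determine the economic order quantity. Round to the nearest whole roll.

EOQ = √(2DS/H) = √(2 × 18,130 × 56 / 13.4)
    = √(151,534.33) ≈ 389.27

389 rolls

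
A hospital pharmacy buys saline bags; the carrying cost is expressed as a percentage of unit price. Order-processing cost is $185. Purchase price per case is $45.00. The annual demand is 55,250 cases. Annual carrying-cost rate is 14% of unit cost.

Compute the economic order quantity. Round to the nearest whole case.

H = i·C = 0.14 × $45 = $6.3000 per case-year
Q* = √(2·D·S / H) = √(2·55,250·185 / 6.3) = √3,244,841.3 ≈ 1,801.34

1,801 cases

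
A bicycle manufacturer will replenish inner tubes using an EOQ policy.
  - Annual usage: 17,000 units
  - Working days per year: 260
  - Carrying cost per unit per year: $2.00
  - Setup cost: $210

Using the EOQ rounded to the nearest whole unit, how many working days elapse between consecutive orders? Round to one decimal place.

Optimal lot size Q* = (2 × 17,000 × $210 / $2)^½ ≈ 1,889.44 → Q = 1,889 units
Days between orders = 260 / (D/Q) = 260 / 8.999 ≈ 28.891

28.9 days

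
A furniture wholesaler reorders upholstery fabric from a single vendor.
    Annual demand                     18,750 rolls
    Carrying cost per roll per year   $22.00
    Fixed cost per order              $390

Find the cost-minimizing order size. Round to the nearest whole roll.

Optimal lot size Q* = (2 × 18,750 × $390 / $22)^½ ≈ 815.34

815 rolls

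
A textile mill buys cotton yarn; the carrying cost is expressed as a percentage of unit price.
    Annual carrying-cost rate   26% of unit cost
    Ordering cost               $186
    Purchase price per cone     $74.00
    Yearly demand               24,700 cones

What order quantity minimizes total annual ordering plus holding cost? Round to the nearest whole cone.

691 cones

H = i·C = 0.26 × $74 = $19.2400 per cone-year
EOQ = √(2DS/H) = √(2 × 24,700 × 186 / 19.24)
    = √(477,567.57) ≈ 691.06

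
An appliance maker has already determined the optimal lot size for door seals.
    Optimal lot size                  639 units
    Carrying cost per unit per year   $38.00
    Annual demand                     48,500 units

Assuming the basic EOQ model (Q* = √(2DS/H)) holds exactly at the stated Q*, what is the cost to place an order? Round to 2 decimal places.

$159.96

From Q* = √(2DS/H) ⇒ Q*² = 2DS/H.
S = Q²H / (2D) = 639² × 38 / (2 × 48,500) = 159.9608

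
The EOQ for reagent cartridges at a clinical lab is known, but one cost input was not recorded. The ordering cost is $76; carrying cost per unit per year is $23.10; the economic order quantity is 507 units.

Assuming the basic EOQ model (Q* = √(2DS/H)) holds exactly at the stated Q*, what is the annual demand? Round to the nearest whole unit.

From Q* = √(2DS/H) ⇒ Q*² = 2DS/H.
D = Q²H / (2S) = 507² × 23.1 / (2 × 76) = 39,064.68

39,065 units per year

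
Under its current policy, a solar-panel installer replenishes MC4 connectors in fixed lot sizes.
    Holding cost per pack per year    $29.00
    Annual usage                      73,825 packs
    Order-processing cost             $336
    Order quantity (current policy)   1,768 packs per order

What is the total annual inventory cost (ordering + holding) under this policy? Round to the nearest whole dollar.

$39,666

Ordering: D/Q × S = 73,825/1,768 × $336 = $14,030.09
Holding:  Q/2 × H = 1,768/2 × $29 = $25,636.00
Total = $14,030.09 + $25,636.00 = $39,666.09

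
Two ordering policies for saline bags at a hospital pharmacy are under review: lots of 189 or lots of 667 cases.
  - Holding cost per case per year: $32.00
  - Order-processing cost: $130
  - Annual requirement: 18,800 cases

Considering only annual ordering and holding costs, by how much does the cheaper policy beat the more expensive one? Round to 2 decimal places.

$1,619.05

TC(Q) = (D/Q)S + (Q/2)H
TC(189) = (18,800/189)×130 + (189/2)×32 = $15,955.22
TC(667) = (18,800/667)×130 + (667/2)×32 = $14,336.17
|ΔTC| = |$15,955.22 − $14,336.17| = $1,619.05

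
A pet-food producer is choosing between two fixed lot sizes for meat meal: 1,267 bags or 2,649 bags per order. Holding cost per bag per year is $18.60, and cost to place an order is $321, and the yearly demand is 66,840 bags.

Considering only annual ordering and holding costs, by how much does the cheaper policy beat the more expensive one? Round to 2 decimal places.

$4,017.92

Annual cost at Q: ordering D·S/Q plus holding Q·H/2.
TC(1,267) = (66,840/1,267)×321 + (1,267/2)×18.6 = $28,717.31
TC(2,649) = (66,840/2,649)×321 + (2,649/2)×18.6 = $32,735.22
Cheaper: Q = 1,267.  Difference = $4,017.92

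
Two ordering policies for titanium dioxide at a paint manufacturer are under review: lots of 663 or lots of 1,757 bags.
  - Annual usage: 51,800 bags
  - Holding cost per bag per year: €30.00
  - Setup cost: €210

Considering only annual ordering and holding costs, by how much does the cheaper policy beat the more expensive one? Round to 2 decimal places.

€6,194.00

TC(Q) = (D/Q)S + (Q/2)H
TC(663) = (51,800/663)×210 + (663/2)×30 = €26,352.24
TC(1,757) = (51,800/1,757)×210 + (1,757/2)×30 = €32,546.24
Lots of 663 are cheaper by €6,194.00.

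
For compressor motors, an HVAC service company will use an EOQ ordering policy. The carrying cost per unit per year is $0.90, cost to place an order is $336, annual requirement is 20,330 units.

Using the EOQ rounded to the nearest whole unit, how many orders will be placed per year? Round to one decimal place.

5.2 orders per year

Optimal lot size Q* = (2 × 20,330 × $336 / $0.9)^½ ≈ 3,896.12 → Q = 3,896
N = D/Q = 20,330/3,896 ≈ 5.218 orders/yr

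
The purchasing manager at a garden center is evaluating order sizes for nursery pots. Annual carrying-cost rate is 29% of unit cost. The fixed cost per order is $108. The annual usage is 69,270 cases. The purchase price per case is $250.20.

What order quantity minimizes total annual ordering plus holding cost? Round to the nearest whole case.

Holding cost per case per year: H = 29% × $250.2 = $72.5580
EOQ = √(2DS/H) = √(2 × 69,270 × 108 / 72.558)
    = √(206,211.86) ≈ 454.11

454 cases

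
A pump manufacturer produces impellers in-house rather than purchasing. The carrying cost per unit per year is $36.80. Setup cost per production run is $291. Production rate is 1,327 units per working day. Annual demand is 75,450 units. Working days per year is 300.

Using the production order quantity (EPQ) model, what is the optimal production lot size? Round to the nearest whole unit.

Daily demand d = 75,450/300 = 251.500; p = 1327; 1 − d/p = 0.81047
EPQ = √(2DS / (H(1 − d/p)))
    = √(2 × 75,450 × 291 / (36.8 × 0.81047)) ≈ 1,213.38

1,213 units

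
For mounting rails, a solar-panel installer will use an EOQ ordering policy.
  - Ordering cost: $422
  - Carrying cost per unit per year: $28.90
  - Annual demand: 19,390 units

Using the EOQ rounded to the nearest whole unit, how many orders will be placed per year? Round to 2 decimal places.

EOQ = √(2DS/H) = √(2 × 19,390 × 422 / 28.9)
    = √(566,268.51) ≈ 752.51 → Q = 753
Orders per year = D/Q = 19,390 / 753 = 25.750

25.75 orders per year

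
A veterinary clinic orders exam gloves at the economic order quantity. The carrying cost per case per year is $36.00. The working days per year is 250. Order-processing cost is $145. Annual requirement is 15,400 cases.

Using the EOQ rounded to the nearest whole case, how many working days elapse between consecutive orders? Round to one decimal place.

5.7 days

Q* = √(2·D·S / H) = √(2·15,400·145 / 36) = √124,055.6 ≈ 352.22 → Q = 352 cases
T = Q/D × 250 days = 352/15,400 × 250 = 5.714 days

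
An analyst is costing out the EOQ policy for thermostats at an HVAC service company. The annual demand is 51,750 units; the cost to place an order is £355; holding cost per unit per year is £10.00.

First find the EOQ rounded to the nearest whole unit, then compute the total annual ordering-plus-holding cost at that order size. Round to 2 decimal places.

£19,168.33

Optimal lot size Q* = (2 × 51,750 × £355 / £10)^½ ≈ 1,916.83 → Q = 1,917 units
Orders/yr = 51,750/1,917 = 26.995; ordering cost = 26.995 × £355 = £9,583.33
Average inventory = 1,917/2 = 958.5; holding cost = 958.5 × £10 = £9,585.00
Total = £9,583.33 + £9,585.00 = £19,168.33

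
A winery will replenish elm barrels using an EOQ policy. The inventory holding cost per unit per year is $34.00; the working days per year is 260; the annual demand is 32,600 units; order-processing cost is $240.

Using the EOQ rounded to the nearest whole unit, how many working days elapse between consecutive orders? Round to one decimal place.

2DS/H = 2·32,600·240/34 = 460,235.29
EOQ = √460,235.29 ≈ 678.41 → Q = 678 units
Days between orders = 260 / (D/Q) = 260 / 48.083 ≈ 5.407

5.4 days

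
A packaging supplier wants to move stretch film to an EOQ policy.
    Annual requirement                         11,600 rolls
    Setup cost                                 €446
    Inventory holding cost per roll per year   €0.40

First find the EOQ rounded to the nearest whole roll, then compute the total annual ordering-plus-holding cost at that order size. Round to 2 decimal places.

€2,034.42

Q* = √(2·D·S / H) = √(2·11,600·446 / 0.4) = √25,868,000.0 ≈ 5,086.06 → Q = 5,086 rolls
Orders/yr = 11,600/5,086 = 2.281; ordering cost = 2.281 × €446 = €1,017.22
Average inventory = 5,086/2 = 2543; holding cost = 2543 × €0.4 = €1,017.20
Total = €1,017.22 + €1,017.20 = €2,034.42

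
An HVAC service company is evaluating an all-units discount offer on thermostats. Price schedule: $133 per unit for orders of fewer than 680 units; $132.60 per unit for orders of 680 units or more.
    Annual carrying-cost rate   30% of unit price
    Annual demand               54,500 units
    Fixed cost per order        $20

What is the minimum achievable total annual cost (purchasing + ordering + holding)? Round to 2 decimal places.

H₁ = 30%×$133 = $39.9000;  H₂ = 30%×$132.60 = $39.7800
EOQ₁ = √(2×54,500×20/39.9000) = 233.74  (< 680, feasible at tier 1)
EOQ₂ = √(2×54,500×20/39.7800) = 234.10  (< 680 → use Q = 680 at tier-2 price)
TC(tier 1 (EOQ₁), Q≈233.7) = $7,257,826.41
TC(tier 2, Q≈680.0) = $7,241,828.14
Minimum at tier 2: $7,241,828.14

$7,241,828.14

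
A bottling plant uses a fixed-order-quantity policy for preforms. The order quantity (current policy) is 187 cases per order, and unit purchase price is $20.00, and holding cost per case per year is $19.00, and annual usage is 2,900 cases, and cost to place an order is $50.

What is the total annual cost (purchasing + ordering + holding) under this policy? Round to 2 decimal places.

$60,551.90

Orders/yr = 2,900/187 = 15.508; ordering cost = 15.508 × $50 = $775.40
Average inventory = 187/2 = 93.5; holding cost = 93.5 × $19 = $1,776.50
Purchase cost = D·C = 2,900 × 20 = $58,000.00
Total = $775.40 + $1,776.50 + $58,000.00 = $60,551.90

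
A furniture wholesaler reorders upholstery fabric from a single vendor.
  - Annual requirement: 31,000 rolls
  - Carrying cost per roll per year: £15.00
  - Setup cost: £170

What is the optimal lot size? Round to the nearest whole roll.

838 rolls

EOQ = √(2DS/H) = √(2 × 31,000 × 170 / 15)
    = √(702,666.67) ≈ 838.25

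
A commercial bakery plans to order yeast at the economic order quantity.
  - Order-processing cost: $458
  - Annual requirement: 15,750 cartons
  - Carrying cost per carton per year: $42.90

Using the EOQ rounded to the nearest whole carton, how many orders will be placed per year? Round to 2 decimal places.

27.16 orders per year

EOQ = √(2DS/H) = √(2 × 15,750 × 458 / 42.9)
    = √(336,293.71) ≈ 579.91 → Q = 580
Orders per year = D/Q = 15,750 / 580 = 27.155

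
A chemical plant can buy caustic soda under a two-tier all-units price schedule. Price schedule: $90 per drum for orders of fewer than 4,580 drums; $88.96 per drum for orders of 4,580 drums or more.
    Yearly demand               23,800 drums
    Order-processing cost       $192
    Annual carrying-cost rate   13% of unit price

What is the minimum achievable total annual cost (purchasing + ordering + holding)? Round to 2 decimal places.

$2,144,729.12

H₁ = 13%×$90 = $11.7000;  H₂ = 13%×$88.96 = $11.5648
EOQ₁ = √(2×23,800×192/11.7000) = 883.81  (< 4,580, feasible at tier 1)
EOQ₂ = √(2×23,800×192/11.5648) = 888.97  (< 4,580 → use Q = 4,580 at tier-2 price)
TC(tier 1 (EOQ₁), Q≈883.8) = $2,152,340.63
TC(tier 2, Q≈4,580.0) = $2,144,729.12
Minimum at tier 2: $2,144,729.12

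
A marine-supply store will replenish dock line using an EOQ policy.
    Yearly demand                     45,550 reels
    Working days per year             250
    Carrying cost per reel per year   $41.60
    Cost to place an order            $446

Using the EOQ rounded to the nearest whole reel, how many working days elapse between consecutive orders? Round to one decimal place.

Q* = √(2·D·S / H) = √(2·45,550·446 / 41.6) = √976,697.1 ≈ 988.28 → Q = 988 reels
Days between orders = 250 / (D/Q) = 250 / 46.103 ≈ 5.423

5.4 days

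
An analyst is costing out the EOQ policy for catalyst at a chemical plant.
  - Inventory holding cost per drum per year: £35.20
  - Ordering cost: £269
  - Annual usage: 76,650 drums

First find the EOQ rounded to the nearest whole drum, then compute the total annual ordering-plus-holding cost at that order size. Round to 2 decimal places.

£38,099.44

EOQ = √(2DS/H) = √(2 × 76,650 × 269 / 35.2)
    = √(1,171,525.57) ≈ 1,082.37 → Q = 1,082 drums
Annual ordering cost = (D/Q)·S = (76,650/1,082) × 269 = £19,056.24
Annual holding cost  = (Q/2)·H = (1,082/2) × 35.2 = £19,043.20
Total = £19,056.24 + £19,043.20 = £38,099.44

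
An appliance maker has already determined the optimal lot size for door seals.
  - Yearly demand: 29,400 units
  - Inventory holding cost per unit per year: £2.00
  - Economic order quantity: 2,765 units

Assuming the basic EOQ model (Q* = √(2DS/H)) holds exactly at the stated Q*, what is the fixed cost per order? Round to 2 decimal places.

£260.04

From Q* = √(2DS/H) ⇒ Q*² = 2DS/H.
S = Q²H / (2D) = 2,765² × 2 / (2 × 29,400) = 260.0417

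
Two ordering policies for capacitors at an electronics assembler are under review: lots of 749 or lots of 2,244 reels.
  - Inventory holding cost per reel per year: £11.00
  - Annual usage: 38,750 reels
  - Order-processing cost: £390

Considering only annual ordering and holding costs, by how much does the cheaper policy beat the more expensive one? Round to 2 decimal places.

For each Q, cost = (D/Q)·S + (Q/2)·H.
TC(749) = (38,750/749)×390 + (749/2)×11 = £24,296.40
TC(2,244) = (38,750/2,244)×390 + (2,244/2)×11 = £19,076.63
Lots of 2,244 are cheaper by £5,219.78.

£5,219.78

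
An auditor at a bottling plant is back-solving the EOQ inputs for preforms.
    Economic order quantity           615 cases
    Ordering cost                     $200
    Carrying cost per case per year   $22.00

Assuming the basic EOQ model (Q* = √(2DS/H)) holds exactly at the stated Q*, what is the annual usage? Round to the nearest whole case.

Since Q* = (2DS/H)^½, squaring gives Q*²·H = 2DS.
D = Q²H / (2S) = 615² × 22 / (2 × 200) = 20,802.38

20,802 cases per year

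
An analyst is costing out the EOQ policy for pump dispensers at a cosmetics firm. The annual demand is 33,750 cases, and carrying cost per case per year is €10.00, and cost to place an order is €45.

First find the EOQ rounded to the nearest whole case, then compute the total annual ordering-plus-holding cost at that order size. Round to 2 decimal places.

2DS/H = 2·33,750·45/10 = 303,750.00
EOQ = √303,750.00 ≈ 551.14 → Q = 551 cases
Annual ordering cost = (D/Q)·S = (33,750/551) × 45 = €2,756.35
Annual holding cost  = (Q/2)·H = (551/2) × 10 = €2,755.00
Total = €2,756.35 + €2,755.00 = €5,511.35

€5,511.35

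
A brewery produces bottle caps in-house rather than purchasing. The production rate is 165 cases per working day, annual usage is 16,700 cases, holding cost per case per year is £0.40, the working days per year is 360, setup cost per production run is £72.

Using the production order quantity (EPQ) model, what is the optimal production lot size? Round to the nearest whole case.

d = 16,700/360 = 46.3889 cases/day;  effective holding cost H(1 − d/p) = 0.4·(1 − 46.3889/165) = 0.28754
Q* = √(2DS / H_eff) = √(2·16,700·72 / 0.28754) ≈ 2,891.94

2,892 cases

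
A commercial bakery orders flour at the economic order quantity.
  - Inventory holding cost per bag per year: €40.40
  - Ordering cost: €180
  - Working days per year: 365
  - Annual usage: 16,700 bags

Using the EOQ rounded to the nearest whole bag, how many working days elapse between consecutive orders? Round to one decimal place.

EOQ = √(2DS/H) = √(2 × 16,700 × 180 / 40.4)
    = √(148,811.88) ≈ 385.76 → Q = 386 bags
Cycle time = (working days × Q)/D = (365 × 386) / 16,700 = 8.437 days

8.4 days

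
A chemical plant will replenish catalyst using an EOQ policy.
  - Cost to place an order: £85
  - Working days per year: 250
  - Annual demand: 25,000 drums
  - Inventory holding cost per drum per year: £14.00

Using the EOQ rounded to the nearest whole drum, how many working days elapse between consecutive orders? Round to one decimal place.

2DS/H = 2·25,000·85/14 = 303,571.43
EOQ = √303,571.43 ≈ 550.97 → Q = 551 drums
Cycle time = (working days × Q)/D = (250 × 551) / 25,000 = 5.510 days

5.5 days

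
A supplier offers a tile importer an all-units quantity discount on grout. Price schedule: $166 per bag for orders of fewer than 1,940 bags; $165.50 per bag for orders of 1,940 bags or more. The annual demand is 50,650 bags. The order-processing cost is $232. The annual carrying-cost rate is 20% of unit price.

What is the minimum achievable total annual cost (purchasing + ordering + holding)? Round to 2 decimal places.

H₁ = 20%×$166 = $33.2000;  H₂ = 20%×$165.50 = $33.1000
EOQ₁ = √(2×50,650×232/33.2000) = 841.36  (< 1,940, feasible at tier 1)
EOQ₂ = √(2×50,650×232/33.1000) = 842.63  (< 1,940 → use Q = 1,940 at tier-2 price)
TC(tier 1 (EOQ₁), Q≈841.4) = $8,435,833.01
TC(tier 2, Q≈1,940.0) = $8,420,739.11
Minimum at tier 2: $8,420,739.11

$8,420,739.11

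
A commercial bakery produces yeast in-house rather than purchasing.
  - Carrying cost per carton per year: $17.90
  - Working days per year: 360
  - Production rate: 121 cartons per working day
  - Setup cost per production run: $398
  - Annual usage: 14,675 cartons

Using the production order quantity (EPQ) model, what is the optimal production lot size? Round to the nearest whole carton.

d = 14,675/360 = 40.7639 cartons/day;  effective holding cost H(1 − d/p) = 17.9·(1 − 40.7639/121) = 11.86964
Q* = √(2DS / H_eff) = √(2·14,675·398 / 11.86964) ≈ 992.03

992 cartons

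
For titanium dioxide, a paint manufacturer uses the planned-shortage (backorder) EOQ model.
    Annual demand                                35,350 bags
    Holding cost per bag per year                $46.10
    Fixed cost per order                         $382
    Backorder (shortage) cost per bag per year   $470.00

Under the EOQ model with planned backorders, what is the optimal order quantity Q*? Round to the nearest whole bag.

Q* = √(2DS/H) · √((H + b)/b)
   = √(2 × 35,350 × 382 / 46.1) · √((46.1 + 470) / 470)
   = 765.404 × 1.0479 ≈ 802.06

802 bags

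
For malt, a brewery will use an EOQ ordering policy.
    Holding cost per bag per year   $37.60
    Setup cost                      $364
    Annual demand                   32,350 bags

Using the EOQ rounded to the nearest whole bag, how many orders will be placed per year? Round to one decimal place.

40.9 orders per year

Q* = √(2·D·S / H) = √(2·32,350·364 / 37.6) = √626,351.1 ≈ 791.42 → Q = 791
N = D/Q = 32,350/791 ≈ 40.898 orders/yr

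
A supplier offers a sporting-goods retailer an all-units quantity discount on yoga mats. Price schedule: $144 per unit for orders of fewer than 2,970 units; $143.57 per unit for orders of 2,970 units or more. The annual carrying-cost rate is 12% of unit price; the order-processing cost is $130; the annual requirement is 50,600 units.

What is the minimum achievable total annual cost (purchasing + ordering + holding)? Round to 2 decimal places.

H₁ = 12%×$144 = $17.2800;  H₂ = 12%×$143.57 = $17.2284
EOQ₁ = √(2×50,600×130/17.2800) = 872.55  (< 2,970, feasible at tier 1)
EOQ₂ = √(2×50,600×130/17.2284) = 873.86  (< 2,970 → use Q = 2,970 at tier-2 price)
TC(tier 1 (EOQ₁), Q≈872.5) = $7,301,477.65
TC(tier 2, Q≈2,970.0) = $7,292,440.99
Minimum at tier 2: $7,292,440.99

$7,292,440.99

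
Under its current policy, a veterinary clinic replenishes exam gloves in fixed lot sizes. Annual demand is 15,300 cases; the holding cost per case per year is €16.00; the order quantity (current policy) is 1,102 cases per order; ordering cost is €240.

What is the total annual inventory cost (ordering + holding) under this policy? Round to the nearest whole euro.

Orders/yr = 15,300/1,102 = 13.884; ordering cost = 13.884 × €240 = €3,332.12
Average inventory = 1,102/2 = 551; holding cost = 551 × €16 = €8,816.00
Total = €3,332.12 + €8,816.00 = €12,148.12

€12,148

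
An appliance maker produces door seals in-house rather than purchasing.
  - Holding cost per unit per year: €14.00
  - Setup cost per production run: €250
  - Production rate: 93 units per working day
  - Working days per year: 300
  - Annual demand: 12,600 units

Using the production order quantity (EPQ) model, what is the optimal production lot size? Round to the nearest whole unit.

d = 12,600/300 = 42.0000 units/day;  effective holding cost H(1 − d/p) = 14·(1 − 42.0000/93) = 7.67742
Q* = √(2DS / H_eff) = √(2·12,600·250 / 7.67742) ≈ 905.86

906 units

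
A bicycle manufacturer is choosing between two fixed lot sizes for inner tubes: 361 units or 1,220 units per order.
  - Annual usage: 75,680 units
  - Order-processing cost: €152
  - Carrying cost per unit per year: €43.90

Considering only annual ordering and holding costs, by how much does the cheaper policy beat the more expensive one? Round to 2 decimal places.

Annual cost at Q: ordering D·S/Q plus holding Q·H/2.
TC(361) = (75,680/361)×152 + (361/2)×43.9 = €39,789.21
TC(1,220) = (75,680/1,220)×152 + (1,220/2)×43.9 = €36,207.98
Lots of 1,220 are cheaper by €3,581.23.

€3,581.23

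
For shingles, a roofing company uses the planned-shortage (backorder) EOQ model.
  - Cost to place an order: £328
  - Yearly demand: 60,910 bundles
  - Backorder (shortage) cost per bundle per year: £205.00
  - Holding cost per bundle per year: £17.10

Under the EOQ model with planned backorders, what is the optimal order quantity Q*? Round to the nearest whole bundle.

Q* = √(2DS/H) · √((H + b)/b)
   = √(2 × 60,910 × 328 / 17.1) · √((17.1 + 205) / 205)
   = 1,528.615 × 1.0409 ≈ 1,591.09

1,591 bundles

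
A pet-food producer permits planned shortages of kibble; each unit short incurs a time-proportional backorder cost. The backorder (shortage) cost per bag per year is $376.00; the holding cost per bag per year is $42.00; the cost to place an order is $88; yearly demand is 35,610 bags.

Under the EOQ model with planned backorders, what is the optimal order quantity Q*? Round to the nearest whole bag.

407 bags

Basic EOQ = √(2·35,610·88/42) = 386.294
Backorder adjustment √((H+b)/b) = √((42+376)/376) = 1.0544
Q* = 386.294 × 1.0544 ≈ 407.30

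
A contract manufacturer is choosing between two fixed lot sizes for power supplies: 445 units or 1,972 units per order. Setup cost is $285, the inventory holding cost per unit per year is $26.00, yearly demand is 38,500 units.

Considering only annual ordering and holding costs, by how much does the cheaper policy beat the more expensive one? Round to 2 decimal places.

$757.84

Annual cost at Q: ordering D·S/Q plus holding Q·H/2.
TC(445) = (38,500/445)×285 + (445/2)×26 = $30,442.30
TC(1,972) = (38,500/1,972)×285 + (1,972/2)×26 = $31,200.15
Cheaper: Q = 445.  Difference = $757.84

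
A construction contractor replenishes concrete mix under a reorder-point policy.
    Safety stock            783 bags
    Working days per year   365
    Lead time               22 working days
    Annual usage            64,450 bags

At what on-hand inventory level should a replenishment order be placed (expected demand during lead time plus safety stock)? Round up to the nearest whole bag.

Daily demand d = 64,450 / 365 = 176.575 bags/day
Demand during lead time = 176.575 × 22 = 3,884.66
Reorder point = 3,884.66 + 783 = 4,667.66 → round up

4,668 bags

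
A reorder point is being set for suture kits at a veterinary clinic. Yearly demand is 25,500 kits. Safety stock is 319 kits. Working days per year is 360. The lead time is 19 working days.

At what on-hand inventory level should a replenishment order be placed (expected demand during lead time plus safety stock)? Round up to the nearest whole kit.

1,665 kits

Daily demand d = 25,500 / 360 = 70.833 kits/day
Demand during lead time = 70.833 × 19 = 1,345.83
Reorder point = 1,345.83 + 319 = 1,664.83 → round up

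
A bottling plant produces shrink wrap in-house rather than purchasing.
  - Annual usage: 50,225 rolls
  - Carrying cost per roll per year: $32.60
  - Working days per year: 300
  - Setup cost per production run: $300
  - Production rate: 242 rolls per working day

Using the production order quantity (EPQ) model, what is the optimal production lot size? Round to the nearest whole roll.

1,732 rolls

Daily demand d = 50,225/300 = 167.417; p = 242; 1 − d/p = 0.30820
EPQ = √(2DS / (H(1 − d/p)))
    = √(2 × 50,225 × 300 / (32.6 × 0.30820)) ≈ 1,731.86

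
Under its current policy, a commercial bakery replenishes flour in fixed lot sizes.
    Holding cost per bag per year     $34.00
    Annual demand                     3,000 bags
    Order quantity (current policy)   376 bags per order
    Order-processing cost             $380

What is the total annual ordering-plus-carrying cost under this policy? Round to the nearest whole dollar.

$9,424

Orders/yr = 3,000/376 = 7.979; ordering cost = 7.979 × $380 = $3,031.91
Average inventory = 376/2 = 188; holding cost = 188 × $34 = $6,392.00
Total = $3,031.91 + $6,392.00 = $9,423.91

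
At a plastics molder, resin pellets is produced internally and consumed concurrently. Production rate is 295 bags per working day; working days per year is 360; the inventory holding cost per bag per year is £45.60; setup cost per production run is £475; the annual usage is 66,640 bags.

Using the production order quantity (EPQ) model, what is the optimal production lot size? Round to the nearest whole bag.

1,931 bags

Daily demand d = 66,640/360 = 185.111; p = 295; 1 − d/p = 0.37250
EPQ = √(2DS / (H(1 − d/p)))
    = √(2 × 66,640 × 475 / (45.6 × 0.37250)) ≈ 1,930.55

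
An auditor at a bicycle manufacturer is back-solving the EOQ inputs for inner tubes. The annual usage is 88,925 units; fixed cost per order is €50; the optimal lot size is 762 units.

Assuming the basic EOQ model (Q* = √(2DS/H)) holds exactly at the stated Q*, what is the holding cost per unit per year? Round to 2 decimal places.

EOQ relation: Q² = 2DS/H, so rearrange for the unknown.
H = 2DS / Q² = 2 × 88,925 × 50 / 762² = 15.3149

€15.31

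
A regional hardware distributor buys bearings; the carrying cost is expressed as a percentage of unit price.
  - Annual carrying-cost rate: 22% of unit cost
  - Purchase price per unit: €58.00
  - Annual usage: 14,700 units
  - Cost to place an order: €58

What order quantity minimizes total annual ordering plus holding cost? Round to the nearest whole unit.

366 units

Holding cost per unit per year: H = 22% × €58 = €12.7600
2DS/H = 2·14,700·58/12.76 = 133,636.36
EOQ = √133,636.36 ≈ 365.56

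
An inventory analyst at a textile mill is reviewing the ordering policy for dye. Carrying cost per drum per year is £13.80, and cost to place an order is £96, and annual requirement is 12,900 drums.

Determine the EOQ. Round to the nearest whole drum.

424 drums

Q* = √(2·D·S / H) = √(2·12,900·96 / 13.8) = √179,478.3 ≈ 423.65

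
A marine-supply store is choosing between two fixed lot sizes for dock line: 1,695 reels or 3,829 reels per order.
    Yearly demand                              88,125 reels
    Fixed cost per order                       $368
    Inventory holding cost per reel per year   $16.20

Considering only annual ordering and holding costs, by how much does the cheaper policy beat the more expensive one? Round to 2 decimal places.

Annual cost at Q: ordering D·S/Q plus holding Q·H/2.
TC(1,695) = (88,125/1,695)×368 + (1,695/2)×16.2 = $32,862.24
TC(3,829) = (88,125/3,829)×368 + (3,829/2)×16.2 = $39,484.47
Lots of 1,695 are cheaper by $6,622.23.

$6,622.23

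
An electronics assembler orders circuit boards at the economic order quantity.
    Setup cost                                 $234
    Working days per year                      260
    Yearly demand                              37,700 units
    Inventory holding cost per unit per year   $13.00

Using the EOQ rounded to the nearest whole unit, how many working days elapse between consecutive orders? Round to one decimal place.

2DS/H = 2·37,700·234/13 = 1,357,200.00
EOQ = √1,357,200.00 ≈ 1,164.99 → Q = 1,165 units
Days between orders = 260 / (D/Q) = 260 / 32.361 ≈ 8.034

8.0 days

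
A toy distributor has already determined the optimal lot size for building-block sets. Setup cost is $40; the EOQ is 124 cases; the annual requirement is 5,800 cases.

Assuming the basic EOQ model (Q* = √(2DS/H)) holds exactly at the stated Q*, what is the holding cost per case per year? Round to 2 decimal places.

Since Q* = (2DS/H)^½, squaring gives Q*²·H = 2DS.
H = 2DS / Q² = 2 × 5,800 × 40 / 124² = 30.1769

$30.18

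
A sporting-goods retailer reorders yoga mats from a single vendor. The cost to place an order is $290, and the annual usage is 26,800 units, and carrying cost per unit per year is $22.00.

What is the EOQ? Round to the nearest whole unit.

Optimal lot size Q* = (2 × 26,800 × $290 / $22)^½ ≈ 840.56

841 units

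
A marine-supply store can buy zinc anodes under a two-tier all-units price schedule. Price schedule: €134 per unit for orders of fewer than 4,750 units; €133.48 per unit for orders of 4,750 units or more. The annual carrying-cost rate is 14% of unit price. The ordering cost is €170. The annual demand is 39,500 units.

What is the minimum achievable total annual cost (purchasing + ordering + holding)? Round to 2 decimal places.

€5,308,872.83

H₁ = 14%×€134 = €18.7600;  H₂ = 14%×€133.48 = €18.6872
EOQ₁ = √(2×39,500×170/18.7600) = 846.10  (< 4,750, feasible at tier 1)
EOQ₂ = √(2×39,500×170/18.6872) = 847.75  (< 4,750 → use Q = 4,750 at tier-2 price)
TC(tier 1 (EOQ₁), Q≈846.1) = €5,308,872.83
TC(tier 2, Q≈4,750.0) = €5,318,255.78
Minimum at tier 1 (EOQ₁): €5,308,872.83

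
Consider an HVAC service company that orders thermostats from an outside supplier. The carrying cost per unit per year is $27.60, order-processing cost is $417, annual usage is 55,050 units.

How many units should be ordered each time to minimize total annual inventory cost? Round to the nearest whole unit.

1,290 units

Q* = √(2·D·S / H) = √(2·55,050·417 / 27.6) = √1,663,467.4 ≈ 1,289.75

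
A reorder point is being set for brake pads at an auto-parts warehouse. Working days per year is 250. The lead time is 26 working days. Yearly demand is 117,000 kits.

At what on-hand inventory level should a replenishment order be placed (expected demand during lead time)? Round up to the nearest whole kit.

12,168 kits

Daily demand d = 117,000 / 250 = 468.000 kits/day
Demand during lead time = 468.000 × 26 = 12,168.00
Reorder point = 12,168.00 → round up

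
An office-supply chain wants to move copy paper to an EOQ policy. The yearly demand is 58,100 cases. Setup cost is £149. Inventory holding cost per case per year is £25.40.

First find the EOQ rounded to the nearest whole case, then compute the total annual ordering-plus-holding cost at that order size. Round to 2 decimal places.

Optimal lot size Q* = (2 × 58,100 × £149 / £25.4)^½ ≈ 825.62 → Q = 826 cases
Annual ordering cost = (D/Q)·S = (58,100/826) × 149 = £10,480.51
Annual holding cost  = (Q/2)·H = (826/2) × 25.4 = £10,490.20
Total = £10,480.51 + £10,490.20 = £20,970.71

£20,970.71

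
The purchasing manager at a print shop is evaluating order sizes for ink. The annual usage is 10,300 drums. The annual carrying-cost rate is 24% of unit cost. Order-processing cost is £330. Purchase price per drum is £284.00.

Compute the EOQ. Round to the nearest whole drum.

316 drums

Holding cost per drum per year: H = 24% × £284 = £68.1600
2DS/H = 2·10,300·330/68.16 = 99,735.92
EOQ = √99,735.92 ≈ 315.81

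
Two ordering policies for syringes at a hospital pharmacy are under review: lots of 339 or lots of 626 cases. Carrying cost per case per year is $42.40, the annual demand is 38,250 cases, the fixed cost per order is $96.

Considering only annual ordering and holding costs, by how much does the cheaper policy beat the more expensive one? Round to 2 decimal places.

$1,118.36

TC(Q) = (D/Q)S + (Q/2)H
TC(339) = (38,250/339)×96 + (339/2)×42.4 = $18,018.66
TC(626) = (38,250/626)×96 + (626/2)×42.4 = $19,137.01
Cheaper: Q = 339.  Difference = $1,118.36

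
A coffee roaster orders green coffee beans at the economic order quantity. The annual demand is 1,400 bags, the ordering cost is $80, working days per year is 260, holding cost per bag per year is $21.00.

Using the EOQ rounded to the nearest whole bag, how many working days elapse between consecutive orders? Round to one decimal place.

Optimal lot size Q* = (2 × 1,400 × $80 / $21)^½ ≈ 103.28 → Q = 103 bags
Cycle time = (working days × Q)/D = (260 × 103) / 1,400 = 19.129 days

19.1 days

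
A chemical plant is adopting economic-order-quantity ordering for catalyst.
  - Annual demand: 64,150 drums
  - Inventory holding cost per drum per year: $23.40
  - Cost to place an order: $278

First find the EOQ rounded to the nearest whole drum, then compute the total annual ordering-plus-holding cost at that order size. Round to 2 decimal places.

2DS/H = 2·64,150·278/23.4 = 1,524,247.86
EOQ = √1,524,247.86 ≈ 1,234.60 → Q = 1,235 drums
Ordering: D/Q × S = 64,150/1,235 × $278 = $14,440.24
Holding:  Q/2 × H = 1,235/2 × $23.4 = $14,449.50
Total = $14,440.24 + $14,449.50 = $28,889.74

$28,889.74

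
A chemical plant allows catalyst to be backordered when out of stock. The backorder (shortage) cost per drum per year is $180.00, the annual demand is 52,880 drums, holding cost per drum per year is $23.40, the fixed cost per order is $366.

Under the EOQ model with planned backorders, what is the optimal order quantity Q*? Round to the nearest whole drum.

1,367 drums

Basic EOQ = √(2·52,880·366/23.4) = 1,286.155
Backorder adjustment √((H+b)/b) = √((23.4+180)/180) = 1.0630
Q* = 1,286.155 × 1.0630 ≈ 1,367.20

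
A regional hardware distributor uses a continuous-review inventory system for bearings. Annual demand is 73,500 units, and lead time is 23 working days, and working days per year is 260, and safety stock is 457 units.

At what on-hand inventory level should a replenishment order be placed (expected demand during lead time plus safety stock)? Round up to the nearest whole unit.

Daily demand d = 73,500 / 260 = 282.692 units/day
Demand during lead time = 282.692 × 23 = 6,501.92
Reorder point = 6,501.92 + 457 = 6,958.92 → round up

6,959 units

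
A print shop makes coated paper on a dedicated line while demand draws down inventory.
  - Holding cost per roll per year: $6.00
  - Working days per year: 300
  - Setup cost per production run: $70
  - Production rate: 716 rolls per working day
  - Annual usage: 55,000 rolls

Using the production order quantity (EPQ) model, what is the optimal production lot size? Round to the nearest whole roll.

1,313 rolls

d = 55,000/300 = 183.3333 rolls/day;  effective holding cost H(1 − d/p) = 6·(1 − 183.3333/716) = 4.46369
Q* = √(2DS / H_eff) = √(2·55,000·70 / 4.46369) ≈ 1,313.40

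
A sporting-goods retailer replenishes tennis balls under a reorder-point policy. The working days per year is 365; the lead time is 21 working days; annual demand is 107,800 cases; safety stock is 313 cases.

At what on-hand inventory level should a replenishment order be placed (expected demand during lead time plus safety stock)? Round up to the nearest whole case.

6,516 cases

Daily demand d = 107,800 / 365 = 295.342 cases/day
Demand during lead time = 295.342 × 21 = 6,202.19
Reorder point = 6,202.19 + 313 = 6,515.19 → round up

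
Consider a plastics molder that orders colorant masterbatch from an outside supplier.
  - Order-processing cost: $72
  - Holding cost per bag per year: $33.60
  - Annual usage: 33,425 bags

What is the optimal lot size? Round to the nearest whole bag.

378 bags

EOQ = √(2DS/H) = √(2 × 33,425 × 72 / 33.6)
    = √(143,250.00) ≈ 378.48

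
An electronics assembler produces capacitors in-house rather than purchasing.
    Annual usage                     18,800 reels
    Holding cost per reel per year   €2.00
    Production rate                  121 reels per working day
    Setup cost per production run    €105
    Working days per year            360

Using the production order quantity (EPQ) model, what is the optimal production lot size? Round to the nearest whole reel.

1,864 reels

d = 18,800/360 = 52.2222 reels/day;  effective holding cost H(1 − d/p) = 2·(1 − 52.2222/121) = 1.13682
Q* = √(2DS / H_eff) = √(2·18,800·105 / 1.13682) ≈ 1,863.55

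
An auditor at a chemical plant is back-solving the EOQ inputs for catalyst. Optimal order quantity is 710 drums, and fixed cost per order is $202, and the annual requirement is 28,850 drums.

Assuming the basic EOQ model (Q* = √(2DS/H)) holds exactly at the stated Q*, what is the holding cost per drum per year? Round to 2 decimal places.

$23.12

EOQ relation: Q² = 2DS/H, so rearrange for the unknown.
H = 2DS / Q² = 2 × 28,850 × 202 / 710² = 23.1212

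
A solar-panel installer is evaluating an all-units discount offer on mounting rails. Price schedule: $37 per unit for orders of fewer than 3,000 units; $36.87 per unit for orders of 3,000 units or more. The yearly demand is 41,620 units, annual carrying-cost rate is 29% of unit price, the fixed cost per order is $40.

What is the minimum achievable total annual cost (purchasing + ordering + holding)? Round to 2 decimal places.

H₁ = 29%×$37 = $10.7300;  H₂ = 29%×$36.87 = $10.6923
EOQ₁ = √(2×41,620×40/10.7300) = 557.05  (< 3,000, feasible at tier 1)
EOQ₂ = √(2×41,620×40/10.6923) = 558.03  (< 3,000 → use Q = 3,000 at tier-2 price)
TC(tier 1 (EOQ₁), Q≈557.1) = $1,545,917.17
TC(tier 2, Q≈3,000.0) = $1,551,122.78
Minimum at tier 1 (EOQ₁): $1,545,917.17

$1,545,917.17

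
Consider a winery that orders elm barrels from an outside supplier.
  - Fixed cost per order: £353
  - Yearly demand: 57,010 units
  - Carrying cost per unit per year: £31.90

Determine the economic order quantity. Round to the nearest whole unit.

1,123 units

2DS/H = 2·57,010·353/31.9 = 1,261,726.02
EOQ = √1,261,726.02 ≈ 1,123.27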